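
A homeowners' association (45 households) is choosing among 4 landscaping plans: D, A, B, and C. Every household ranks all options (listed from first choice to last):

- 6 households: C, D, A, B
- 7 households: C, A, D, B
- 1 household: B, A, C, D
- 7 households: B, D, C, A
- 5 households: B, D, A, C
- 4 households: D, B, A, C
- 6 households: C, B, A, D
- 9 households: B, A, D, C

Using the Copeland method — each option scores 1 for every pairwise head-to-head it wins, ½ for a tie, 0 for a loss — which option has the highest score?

B

D: beats C; loses to A and B → score 1.
A: beats D; loses to B and C → score 1.
B: beats D, A, and C → score 3.
C: beats A; loses to D and B → score 1.
B has the best pairwise record.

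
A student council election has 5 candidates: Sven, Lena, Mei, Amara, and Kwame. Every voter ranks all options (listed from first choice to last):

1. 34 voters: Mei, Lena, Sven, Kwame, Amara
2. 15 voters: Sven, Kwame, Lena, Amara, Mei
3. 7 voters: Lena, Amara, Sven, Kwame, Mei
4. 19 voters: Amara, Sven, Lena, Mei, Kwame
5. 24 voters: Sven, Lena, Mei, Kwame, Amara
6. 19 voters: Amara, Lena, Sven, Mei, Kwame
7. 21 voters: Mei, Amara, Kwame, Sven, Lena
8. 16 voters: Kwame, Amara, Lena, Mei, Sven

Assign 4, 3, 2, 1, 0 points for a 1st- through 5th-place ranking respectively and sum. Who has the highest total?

Sven: 34·2 + 15·4 + 7·2 + 19·3 + 24·4 + 19·2 + 21·1 + 16·0 = 354
Lena: 34·3 + 15·2 + 7·4 + 19·2 + 24·3 + 19·3 + 21·0 + 16·2 = 359
Mei: 34·4 + 15·0 + 7·0 + 19·1 + 24·2 + 19·1 + 21·4 + 16·1 = 322
Amara: 34·0 + 15·1 + 7·3 + 19·4 + 24·0 + 19·4 + 21·3 + 16·3 = 299
Kwame: 34·1 + 15·3 + 7·1 + 19·0 + 24·1 + 19·0 + 21·2 + 16·4 = 216
Lena has the highest Borda score (359).

Lena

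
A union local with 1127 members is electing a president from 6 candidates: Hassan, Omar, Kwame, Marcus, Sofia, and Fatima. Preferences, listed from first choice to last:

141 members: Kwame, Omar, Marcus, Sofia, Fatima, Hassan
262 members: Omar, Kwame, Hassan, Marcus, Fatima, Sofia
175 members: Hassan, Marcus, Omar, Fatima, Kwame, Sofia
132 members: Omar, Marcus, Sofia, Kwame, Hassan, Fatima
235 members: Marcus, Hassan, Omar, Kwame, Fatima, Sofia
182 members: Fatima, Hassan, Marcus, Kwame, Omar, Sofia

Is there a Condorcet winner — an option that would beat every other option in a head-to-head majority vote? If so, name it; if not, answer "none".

Hassan vs Omar: 592–535 for Hassan.
Hassan vs Kwame: 592–535 for Hassan.
Hassan vs Marcus: 619–508 for Hassan.
Hassan vs Sofia: 854–273 for Hassan.
Hassan vs Fatima: 804–323 for Hassan.
Hassan beats every other option head-to-head.

Hassan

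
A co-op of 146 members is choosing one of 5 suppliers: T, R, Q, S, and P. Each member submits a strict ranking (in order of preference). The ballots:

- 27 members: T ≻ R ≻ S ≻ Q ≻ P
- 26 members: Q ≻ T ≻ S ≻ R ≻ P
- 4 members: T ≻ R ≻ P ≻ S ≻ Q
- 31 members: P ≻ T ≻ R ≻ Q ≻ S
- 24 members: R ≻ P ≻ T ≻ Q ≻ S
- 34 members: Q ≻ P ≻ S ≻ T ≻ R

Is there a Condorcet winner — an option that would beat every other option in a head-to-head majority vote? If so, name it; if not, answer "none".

Checking pairwise contests:
P beats T 89–57.
T beats R 122–24.
T beats Q 86–60.
T beats S 112–34.
R beats P 81–65.
Every option loses at least one head-to-head, so there is no Condorcet winner.

none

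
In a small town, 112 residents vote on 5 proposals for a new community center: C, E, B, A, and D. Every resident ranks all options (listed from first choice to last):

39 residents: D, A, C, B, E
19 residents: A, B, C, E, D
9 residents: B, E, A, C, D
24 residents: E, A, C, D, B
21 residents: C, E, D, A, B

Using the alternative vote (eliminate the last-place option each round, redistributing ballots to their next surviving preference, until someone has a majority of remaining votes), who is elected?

C

Round 1: C 21, E 24, B 9, A 19, D 39. Eliminate B.
Round 2: C 21, E 33, A 19, D 39. Eliminate A.
Round 3: C 40, E 33, D 39. Eliminate E.
Round 4: C 73, D 39. C has a majority.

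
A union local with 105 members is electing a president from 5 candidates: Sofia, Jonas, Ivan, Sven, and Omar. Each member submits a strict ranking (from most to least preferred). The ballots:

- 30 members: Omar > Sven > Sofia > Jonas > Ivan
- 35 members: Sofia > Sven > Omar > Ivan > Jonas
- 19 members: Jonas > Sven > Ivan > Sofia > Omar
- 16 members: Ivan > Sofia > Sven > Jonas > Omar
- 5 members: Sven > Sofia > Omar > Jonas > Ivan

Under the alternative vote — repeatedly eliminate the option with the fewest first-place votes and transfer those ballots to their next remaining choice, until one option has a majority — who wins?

Sofia

Round 1: Sofia 35, Jonas 19, Ivan 16, Sven 5, Omar 30. Eliminate Sven.
Round 2: Sofia 40, Jonas 19, Ivan 16, Omar 30. Eliminate Ivan.
Round 3: Sofia 56, Jonas 19, Omar 30. Sofia has a majority.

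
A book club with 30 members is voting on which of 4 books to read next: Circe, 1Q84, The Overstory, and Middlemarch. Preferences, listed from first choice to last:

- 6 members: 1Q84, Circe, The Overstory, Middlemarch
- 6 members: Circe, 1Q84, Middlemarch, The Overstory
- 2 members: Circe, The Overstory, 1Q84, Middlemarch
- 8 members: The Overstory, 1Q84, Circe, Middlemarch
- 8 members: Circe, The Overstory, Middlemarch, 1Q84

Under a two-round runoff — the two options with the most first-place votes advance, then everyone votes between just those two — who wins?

Round 1 first-place votes: Circe 16, 1Q84 6, The Overstory 8, Middlemarch 0.
Circe and The Overstory advance.
Runoff: Circe is preferred to The Overstory by 22 voters; The Overstory by 8.
Circe wins the runoff.

Circe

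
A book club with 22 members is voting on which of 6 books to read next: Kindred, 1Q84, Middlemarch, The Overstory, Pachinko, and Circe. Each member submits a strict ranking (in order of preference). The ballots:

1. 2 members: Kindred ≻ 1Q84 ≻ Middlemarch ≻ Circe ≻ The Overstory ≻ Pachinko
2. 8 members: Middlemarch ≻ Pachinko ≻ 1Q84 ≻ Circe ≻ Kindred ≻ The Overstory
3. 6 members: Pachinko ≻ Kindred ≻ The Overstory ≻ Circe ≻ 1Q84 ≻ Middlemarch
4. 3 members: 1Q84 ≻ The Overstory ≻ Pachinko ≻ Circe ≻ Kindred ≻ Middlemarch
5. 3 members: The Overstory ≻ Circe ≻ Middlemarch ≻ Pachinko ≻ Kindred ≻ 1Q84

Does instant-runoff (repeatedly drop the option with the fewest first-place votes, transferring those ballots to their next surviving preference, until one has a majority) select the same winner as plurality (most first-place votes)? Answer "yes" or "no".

yes

Instant-runoff — R1 Kindred 2, 1Q84 3, Middlemarch 8, The Overstory 3, Pachinko 6, Circe 0 (Circe out); R2 Kindred 2, 1Q84 3, Middlemarch 8, The Overstory 3, Pachinko 6 (Kindred out); R3 1Q84 5, Middlemarch 8, The Overstory 3, Pachinko 6 (The Overstory out); R4 1Q84 5, Middlemarch 11, Pachinko 6 (1Q84 out); R5 Middlemarch 13, Pachinko 9 (Middlemarch winner). Winner: Middlemarch.
Plurality — first-place votes: Kindred 2, 1Q84 3, Middlemarch 8, The Overstory 3, Pachinko 6, Circe 0. Winner: Middlemarch.
The two methods agree.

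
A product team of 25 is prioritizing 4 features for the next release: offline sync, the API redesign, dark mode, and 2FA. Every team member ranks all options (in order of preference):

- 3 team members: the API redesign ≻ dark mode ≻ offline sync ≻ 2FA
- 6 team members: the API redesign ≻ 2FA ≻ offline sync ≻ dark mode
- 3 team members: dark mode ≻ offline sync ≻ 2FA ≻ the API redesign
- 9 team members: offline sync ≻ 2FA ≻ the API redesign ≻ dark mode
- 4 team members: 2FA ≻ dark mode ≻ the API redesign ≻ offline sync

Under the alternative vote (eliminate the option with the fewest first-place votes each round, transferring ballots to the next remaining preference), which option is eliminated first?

Round 1: offline sync 9, the API redesign 9, dark mode 3, 2FA 4. Eliminate dark mode.

dark mode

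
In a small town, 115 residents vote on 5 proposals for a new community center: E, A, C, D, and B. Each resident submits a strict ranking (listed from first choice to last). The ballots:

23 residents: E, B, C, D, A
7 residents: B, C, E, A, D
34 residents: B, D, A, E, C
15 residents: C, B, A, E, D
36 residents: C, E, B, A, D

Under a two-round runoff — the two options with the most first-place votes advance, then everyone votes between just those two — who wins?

B

Round 1 first-place votes: E 23, A 0, C 51, D 0, B 41.
C and B advance.
Runoff: C is preferred to B by 51 voters; B by 64.
B wins the runoff.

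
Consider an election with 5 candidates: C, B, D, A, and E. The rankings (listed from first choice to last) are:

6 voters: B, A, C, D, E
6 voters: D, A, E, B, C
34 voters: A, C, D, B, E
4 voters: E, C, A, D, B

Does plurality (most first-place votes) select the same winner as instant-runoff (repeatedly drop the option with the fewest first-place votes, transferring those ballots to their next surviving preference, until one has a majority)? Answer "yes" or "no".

Plurality — first-place votes: C 0, B 6, D 6, A 34, E 4. Winner: A.
Instant-runoff — R1 C 0, B 6, D 6, A 34, E 4 (A winner). Winner: A.
The two methods agree.

yes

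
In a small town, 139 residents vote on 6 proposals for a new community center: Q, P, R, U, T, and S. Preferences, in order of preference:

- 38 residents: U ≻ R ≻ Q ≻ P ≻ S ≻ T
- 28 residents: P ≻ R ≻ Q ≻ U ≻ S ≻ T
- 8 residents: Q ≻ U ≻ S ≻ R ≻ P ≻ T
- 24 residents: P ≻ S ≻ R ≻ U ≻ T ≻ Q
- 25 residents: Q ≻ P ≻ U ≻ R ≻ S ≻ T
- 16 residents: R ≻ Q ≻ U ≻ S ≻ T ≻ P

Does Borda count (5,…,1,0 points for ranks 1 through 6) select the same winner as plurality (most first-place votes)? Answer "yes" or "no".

Borda — scores: Q 427, P 444, R 482, U 449, T 40, S 243. Winner: R.
Plurality — first-place votes: Q 33, P 52, R 16, U 38, T 0, S 0. Winner: P.
The two methods disagree.

no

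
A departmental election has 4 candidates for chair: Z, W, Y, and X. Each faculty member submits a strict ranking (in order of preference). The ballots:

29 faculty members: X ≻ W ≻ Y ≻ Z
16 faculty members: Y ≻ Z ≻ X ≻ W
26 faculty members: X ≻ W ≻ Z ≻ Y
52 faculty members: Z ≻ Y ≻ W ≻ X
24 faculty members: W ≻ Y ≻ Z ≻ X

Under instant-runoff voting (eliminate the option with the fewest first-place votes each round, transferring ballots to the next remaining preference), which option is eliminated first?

Y

Round 1: Z 52, W 24, Y 16, X 55. Eliminate Y.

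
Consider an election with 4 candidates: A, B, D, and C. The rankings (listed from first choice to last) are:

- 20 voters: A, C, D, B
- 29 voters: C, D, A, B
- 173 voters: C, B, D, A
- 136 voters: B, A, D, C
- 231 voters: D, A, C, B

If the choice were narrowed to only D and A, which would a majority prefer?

Voters preferring D to A: 433; preferring A to D: 156.
D wins the head-to-head.

D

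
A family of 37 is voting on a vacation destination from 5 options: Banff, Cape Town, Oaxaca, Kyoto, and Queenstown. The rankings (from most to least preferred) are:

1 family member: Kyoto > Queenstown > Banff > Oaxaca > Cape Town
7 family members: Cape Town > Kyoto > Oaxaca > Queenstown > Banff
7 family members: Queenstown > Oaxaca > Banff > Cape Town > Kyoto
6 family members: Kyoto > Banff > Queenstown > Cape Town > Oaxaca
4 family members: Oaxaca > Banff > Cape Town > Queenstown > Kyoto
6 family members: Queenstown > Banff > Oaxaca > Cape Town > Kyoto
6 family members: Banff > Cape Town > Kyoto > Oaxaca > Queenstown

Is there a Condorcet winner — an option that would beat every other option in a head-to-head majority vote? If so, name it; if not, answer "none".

none

Checking pairwise contests:
Queenstown beats Banff 21–16.
Banff beats Cape Town 30–7.
Banff beats Oaxaca 19–18.
Banff beats Kyoto 23–14.
Kyoto beats Queenstown 20–17.
Every option loses at least one head-to-head, so there is no Condorcet winner.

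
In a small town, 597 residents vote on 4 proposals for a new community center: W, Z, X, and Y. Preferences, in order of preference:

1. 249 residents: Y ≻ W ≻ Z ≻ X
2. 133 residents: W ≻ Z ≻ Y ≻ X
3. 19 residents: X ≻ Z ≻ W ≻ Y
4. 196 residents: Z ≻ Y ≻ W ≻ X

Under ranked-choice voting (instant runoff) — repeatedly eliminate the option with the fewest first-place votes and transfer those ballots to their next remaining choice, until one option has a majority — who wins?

Z

Round 1: W 133, Z 196, X 19, Y 249. Eliminate X.
Round 2: W 133, Z 215, Y 249. Eliminate W.
Round 3: Z 348, Y 249. Z has a majority.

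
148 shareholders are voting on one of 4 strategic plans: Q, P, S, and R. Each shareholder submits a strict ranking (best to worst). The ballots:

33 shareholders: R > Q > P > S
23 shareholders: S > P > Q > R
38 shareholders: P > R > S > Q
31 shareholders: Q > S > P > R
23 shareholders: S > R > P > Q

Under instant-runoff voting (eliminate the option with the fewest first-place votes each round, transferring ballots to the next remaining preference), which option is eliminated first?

Round 1: Q 31, P 38, S 46, R 33. Eliminate Q.

Q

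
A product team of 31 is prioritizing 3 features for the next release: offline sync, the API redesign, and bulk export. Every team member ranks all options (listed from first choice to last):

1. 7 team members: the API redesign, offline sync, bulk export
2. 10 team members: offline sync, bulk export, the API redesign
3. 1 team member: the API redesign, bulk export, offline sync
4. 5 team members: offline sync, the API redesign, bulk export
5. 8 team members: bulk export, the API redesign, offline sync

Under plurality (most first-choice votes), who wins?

offline sync

First-place votes: offline sync 15, the API redesign 8, bulk export 8.
offline sync has the most first-place votes.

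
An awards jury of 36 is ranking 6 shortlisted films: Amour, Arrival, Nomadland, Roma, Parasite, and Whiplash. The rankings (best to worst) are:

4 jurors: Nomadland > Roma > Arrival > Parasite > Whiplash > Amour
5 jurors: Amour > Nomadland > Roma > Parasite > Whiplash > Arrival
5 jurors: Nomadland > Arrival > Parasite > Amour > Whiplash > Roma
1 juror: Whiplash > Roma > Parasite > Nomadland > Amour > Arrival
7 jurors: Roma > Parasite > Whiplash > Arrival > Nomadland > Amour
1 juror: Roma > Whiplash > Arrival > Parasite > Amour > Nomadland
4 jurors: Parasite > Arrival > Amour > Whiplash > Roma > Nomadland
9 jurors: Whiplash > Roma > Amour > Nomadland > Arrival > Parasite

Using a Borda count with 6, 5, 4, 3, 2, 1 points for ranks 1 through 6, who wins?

Amour: 4·1 + 5·6 + 5·3 + 1·2 + 7·1 + 1·2 + 4·4 + 9·4 = 112
Arrival: 4·4 + 5·1 + 5·5 + 1·1 + 7·3 + 1·4 + 4·5 + 9·2 = 110
Nomadland: 4·6 + 5·5 + 5·6 + 1·3 + 7·2 + 1·1 + 4·1 + 9·3 = 128
Roma: 4·5 + 5·4 + 5·1 + 1·5 + 7·6 + 1·6 + 4·2 + 9·5 = 151
Parasite: 4·3 + 5·3 + 5·4 + 1·4 + 7·5 + 1·3 + 4·6 + 9·1 = 122
Whiplash: 4·2 + 5·2 + 5·2 + 1·6 + 7·4 + 1·5 + 4·3 + 9·6 = 133
Roma has the highest Borda score (151).

Roma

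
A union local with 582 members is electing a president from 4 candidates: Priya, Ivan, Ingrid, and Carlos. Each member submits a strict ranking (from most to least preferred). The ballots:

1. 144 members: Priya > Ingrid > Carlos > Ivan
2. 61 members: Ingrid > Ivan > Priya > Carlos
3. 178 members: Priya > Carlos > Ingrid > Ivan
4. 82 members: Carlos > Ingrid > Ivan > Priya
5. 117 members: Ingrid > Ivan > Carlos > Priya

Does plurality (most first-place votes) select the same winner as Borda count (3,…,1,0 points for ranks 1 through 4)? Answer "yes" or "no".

no

Plurality — first-place votes: Priya 322, Ivan 0, Ingrid 178, Carlos 82. Winner: Priya.
Borda — scores: Priya 1027, Ivan 438, Ingrid 1164, Carlos 863. Winner: Ingrid.
The two methods disagree.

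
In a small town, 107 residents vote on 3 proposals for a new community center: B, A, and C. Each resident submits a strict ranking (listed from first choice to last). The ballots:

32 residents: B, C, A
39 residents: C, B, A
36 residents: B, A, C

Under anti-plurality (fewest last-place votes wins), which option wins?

B

Last-place votes: B 0, A 71, C 36.
B is ranked last by the fewest voters, so B wins.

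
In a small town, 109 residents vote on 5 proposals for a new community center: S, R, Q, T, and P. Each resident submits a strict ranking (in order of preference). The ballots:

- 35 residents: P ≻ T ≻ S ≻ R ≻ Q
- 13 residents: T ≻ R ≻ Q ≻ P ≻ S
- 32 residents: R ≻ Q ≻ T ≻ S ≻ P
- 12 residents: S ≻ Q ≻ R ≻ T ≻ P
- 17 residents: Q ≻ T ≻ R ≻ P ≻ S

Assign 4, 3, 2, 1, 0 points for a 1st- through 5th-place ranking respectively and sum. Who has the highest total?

T

S: 35·2 + 13·0 + 32·1 + 12·4 + 17·0 = 150
R: 35·1 + 13·3 + 32·4 + 12·2 + 17·2 = 260
Q: 35·0 + 13·2 + 32·3 + 12·3 + 17·4 = 226
T: 35·3 + 13·4 + 32·2 + 12·1 + 17·3 = 284
P: 35·4 + 13·1 + 32·0 + 12·0 + 17·1 = 170
T has the highest Borda score (284).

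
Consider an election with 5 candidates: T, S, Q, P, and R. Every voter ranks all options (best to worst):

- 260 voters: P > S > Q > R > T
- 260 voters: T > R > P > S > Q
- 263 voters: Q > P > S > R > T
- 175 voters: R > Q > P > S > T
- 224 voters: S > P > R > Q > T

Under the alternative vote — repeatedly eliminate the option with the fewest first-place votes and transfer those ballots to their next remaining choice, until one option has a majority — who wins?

P

Round 1: T 260, S 224, Q 263, P 260, R 175. Eliminate R.
Round 2: T 260, S 224, Q 438, P 260. Eliminate S.
Round 3: T 260, Q 438, P 484. Eliminate T.
Round 4: Q 438, P 744. P has a majority.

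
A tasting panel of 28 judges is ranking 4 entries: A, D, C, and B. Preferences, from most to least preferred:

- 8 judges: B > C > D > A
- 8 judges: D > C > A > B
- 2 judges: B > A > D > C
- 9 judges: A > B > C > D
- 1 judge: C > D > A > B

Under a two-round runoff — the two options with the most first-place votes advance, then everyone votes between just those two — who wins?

Round 1 first-place votes: A 9, D 8, C 1, B 10.
B and A advance.
Runoff: B is preferred to A by 10 voters; A by 18.
A wins the runoff.

A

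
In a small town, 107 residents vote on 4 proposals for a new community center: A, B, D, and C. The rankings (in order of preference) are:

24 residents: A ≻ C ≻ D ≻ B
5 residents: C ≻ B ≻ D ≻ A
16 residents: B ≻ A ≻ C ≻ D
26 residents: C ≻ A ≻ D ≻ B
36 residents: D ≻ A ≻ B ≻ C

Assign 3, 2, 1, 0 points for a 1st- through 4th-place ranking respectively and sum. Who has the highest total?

A

A: 24·3 + 5·0 + 16·2 + 26·2 + 36·2 = 228
B: 24·0 + 5·2 + 16·3 + 26·0 + 36·1 = 94
D: 24·1 + 5·1 + 16·0 + 26·1 + 36·3 = 163
C: 24·2 + 5·3 + 16·1 + 26·3 + 36·0 = 157
A has the highest Borda score (228).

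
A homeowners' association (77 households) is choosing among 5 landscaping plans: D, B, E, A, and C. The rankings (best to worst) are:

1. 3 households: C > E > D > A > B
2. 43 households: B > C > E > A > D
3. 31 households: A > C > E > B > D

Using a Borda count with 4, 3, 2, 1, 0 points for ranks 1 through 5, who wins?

C

D: 3·2 + 43·0 + 31·0 = 6
B: 3·0 + 43·4 + 31·1 = 203
E: 3·3 + 43·2 + 31·2 = 157
A: 3·1 + 43·1 + 31·4 = 170
C: 3·4 + 43·3 + 31·3 = 234
C has the highest Borda score (234).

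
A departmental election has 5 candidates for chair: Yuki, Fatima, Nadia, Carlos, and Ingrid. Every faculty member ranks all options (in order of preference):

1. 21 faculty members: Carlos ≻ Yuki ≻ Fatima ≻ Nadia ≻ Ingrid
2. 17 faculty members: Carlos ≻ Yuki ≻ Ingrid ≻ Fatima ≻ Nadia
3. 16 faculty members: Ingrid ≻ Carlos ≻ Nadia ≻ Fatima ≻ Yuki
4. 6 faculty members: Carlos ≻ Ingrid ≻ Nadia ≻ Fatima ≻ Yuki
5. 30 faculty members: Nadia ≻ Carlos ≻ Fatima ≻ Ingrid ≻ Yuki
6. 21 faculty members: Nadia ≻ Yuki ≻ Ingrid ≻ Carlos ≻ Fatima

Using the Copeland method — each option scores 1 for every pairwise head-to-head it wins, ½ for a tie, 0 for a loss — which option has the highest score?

Yuki: beats Fatima and Ingrid; loses to Nadia and Carlos → score 2.
Fatima: loses to Yuki, Nadia, Carlos, and Ingrid → score 0.
Nadia: beats Yuki, Fatima, and Ingrid; loses to Carlos → score 3.
Carlos: beats Yuki, Fatima, Nadia, and Ingrid → score 4.
Ingrid: beats Fatima; loses to Yuki, Nadia, and Carlos → score 1.
Carlos has the best pairwise record.

Carlos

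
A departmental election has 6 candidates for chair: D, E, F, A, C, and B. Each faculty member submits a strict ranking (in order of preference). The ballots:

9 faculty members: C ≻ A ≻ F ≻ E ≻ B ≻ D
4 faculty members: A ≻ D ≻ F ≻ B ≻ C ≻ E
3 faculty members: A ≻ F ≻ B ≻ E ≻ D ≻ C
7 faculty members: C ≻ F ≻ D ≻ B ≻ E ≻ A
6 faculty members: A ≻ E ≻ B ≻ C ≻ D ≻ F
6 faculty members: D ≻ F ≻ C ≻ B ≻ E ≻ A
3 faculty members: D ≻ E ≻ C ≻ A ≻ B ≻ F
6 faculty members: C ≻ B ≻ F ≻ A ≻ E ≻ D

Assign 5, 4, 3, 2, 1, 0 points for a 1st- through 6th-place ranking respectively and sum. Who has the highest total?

D: 9·0 + 4·4 + 3·1 + 7·3 + 6·1 + 6·5 + 3·5 + 6·0 = 91
E: 9·2 + 4·0 + 3·2 + 7·1 + 6·4 + 6·1 + 3·4 + 6·1 = 79
F: 9·3 + 4·3 + 3·4 + 7·4 + 6·0 + 6·4 + 3·0 + 6·3 = 121
A: 9·4 + 4·5 + 3·5 + 7·0 + 6·5 + 6·0 + 3·2 + 6·2 = 119
C: 9·5 + 4·1 + 3·0 + 7·5 + 6·2 + 6·3 + 3·3 + 6·5 = 153
B: 9·1 + 4·2 + 3·3 + 7·2 + 6·3 + 6·2 + 3·1 + 6·4 = 97
C has the highest Borda score (153).

C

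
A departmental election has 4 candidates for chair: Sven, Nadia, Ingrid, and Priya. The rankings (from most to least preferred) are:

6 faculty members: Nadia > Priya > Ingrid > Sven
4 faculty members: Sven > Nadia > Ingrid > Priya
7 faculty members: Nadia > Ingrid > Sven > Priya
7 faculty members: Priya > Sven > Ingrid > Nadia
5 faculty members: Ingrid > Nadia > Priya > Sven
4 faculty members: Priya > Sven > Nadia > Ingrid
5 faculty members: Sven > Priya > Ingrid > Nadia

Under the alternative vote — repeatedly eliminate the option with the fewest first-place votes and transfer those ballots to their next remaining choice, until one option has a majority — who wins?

Round 1: Sven 9, Nadia 13, Ingrid 5, Priya 11. Eliminate Ingrid.
Round 2: Sven 9, Nadia 18, Priya 11. Eliminate Sven.
Round 3: Nadia 22, Priya 16. Nadia has a majority.

Nadia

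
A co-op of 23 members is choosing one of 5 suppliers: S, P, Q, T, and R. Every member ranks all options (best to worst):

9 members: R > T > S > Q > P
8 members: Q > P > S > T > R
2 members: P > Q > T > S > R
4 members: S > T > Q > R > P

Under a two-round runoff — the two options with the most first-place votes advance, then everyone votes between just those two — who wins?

Q

Round 1 first-place votes: S 4, P 2, Q 8, T 0, R 9.
R and Q advance.
Runoff: R is preferred to Q by 9 voters; Q by 14.
Q wins the runoff.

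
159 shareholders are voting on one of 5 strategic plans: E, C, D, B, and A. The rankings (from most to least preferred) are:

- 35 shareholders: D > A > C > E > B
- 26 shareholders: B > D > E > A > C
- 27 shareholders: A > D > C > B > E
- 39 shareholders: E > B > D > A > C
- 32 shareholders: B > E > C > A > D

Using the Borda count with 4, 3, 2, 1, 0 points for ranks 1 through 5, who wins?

E: 35·1 + 26·2 + 27·0 + 39·4 + 32·3 = 339
C: 35·2 + 26·0 + 27·2 + 39·0 + 32·2 = 188
D: 35·4 + 26·3 + 27·3 + 39·2 + 32·0 = 377
B: 35·0 + 26·4 + 27·1 + 39·3 + 32·4 = 376
A: 35·3 + 26·1 + 27·4 + 39·1 + 32·1 = 310
D has the highest Borda score (377).

D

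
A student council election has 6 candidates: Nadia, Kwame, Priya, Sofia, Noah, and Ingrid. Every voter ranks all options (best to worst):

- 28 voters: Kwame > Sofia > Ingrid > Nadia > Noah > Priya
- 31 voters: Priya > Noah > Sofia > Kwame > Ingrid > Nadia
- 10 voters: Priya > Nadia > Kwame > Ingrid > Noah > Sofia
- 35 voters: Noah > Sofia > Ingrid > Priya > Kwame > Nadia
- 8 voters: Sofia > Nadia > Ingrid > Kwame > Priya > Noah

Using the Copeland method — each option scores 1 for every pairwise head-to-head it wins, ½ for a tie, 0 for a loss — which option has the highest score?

Noah

Nadia: loses to Kwame, Priya, Sofia, Noah, and Ingrid → score 0.
Kwame: beats Nadia and Ingrid; loses to Priya, Sofia, and Noah → score 2.
Priya: beats Nadia and Kwame; loses to Sofia, Noah, and Ingrid → score 2.
Sofia: beats Nadia, Kwame, Priya, and Ingrid; loses to Noah → score 4.
Noah: beats Nadia, Kwame, Priya, Sofia, and Ingrid → score 5.
Ingrid: beats Nadia and Priya; loses to Kwame, Sofia, and Noah → score 2.
Noah has the best pairwise record.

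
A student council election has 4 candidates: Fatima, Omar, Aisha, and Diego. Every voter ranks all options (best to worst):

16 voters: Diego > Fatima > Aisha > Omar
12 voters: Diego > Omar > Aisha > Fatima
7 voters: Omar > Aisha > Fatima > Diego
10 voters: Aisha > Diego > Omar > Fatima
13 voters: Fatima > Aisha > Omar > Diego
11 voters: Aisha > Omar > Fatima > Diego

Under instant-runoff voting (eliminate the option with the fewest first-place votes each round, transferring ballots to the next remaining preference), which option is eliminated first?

Omar

Round 1: Fatima 13, Omar 7, Aisha 21, Diego 28. Eliminate Omar.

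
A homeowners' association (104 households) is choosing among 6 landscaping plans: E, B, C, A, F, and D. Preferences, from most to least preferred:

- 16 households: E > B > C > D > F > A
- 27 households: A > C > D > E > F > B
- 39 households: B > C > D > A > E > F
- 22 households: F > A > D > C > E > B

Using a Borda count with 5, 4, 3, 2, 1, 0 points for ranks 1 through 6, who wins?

C

E: 16·5 + 27·2 + 39·1 + 22·1 = 195
B: 16·4 + 27·0 + 39·5 + 22·0 = 259
C: 16·3 + 27·4 + 39·4 + 22·2 = 356
A: 16·0 + 27·5 + 39·2 + 22·4 = 301
F: 16·1 + 27·1 + 39·0 + 22·5 = 153
D: 16·2 + 27·3 + 39·3 + 22·3 = 296
C has the highest Borda score (356).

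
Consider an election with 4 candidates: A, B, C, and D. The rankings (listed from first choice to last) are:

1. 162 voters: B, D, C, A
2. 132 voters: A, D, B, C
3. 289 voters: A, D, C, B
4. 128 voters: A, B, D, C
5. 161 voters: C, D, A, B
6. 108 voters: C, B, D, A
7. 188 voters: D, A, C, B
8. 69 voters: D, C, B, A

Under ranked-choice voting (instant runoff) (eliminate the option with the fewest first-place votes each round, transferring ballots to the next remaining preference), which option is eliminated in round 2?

Round 1: A 549, B 162, C 269, D 257. Eliminate B.
Round 2: A 549, C 269, D 419. Eliminate C.

C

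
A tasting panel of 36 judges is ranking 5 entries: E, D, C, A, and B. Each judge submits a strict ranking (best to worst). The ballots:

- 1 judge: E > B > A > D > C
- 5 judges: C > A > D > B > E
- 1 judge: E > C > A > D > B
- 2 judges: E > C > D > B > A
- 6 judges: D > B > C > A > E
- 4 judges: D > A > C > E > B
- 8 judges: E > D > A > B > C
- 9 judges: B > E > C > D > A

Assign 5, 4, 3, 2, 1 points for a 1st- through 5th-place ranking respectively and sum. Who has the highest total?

E: 1·5 + 5·1 + 1·5 + 2·5 + 6·1 + 4·2 + 8·5 + 9·4 = 115
D: 1·2 + 5·3 + 1·2 + 2·3 + 6·5 + 4·5 + 8·4 + 9·2 = 125
C: 1·1 + 5·5 + 1·4 + 2·4 + 6·3 + 4·3 + 8·1 + 9·3 = 103
A: 1·3 + 5·4 + 1·3 + 2·1 + 6·2 + 4·4 + 8·3 + 9·1 = 89
B: 1·4 + 5·2 + 1·1 + 2·2 + 6·4 + 4·1 + 8·2 + 9·5 = 108
D has the highest Borda score (125).

D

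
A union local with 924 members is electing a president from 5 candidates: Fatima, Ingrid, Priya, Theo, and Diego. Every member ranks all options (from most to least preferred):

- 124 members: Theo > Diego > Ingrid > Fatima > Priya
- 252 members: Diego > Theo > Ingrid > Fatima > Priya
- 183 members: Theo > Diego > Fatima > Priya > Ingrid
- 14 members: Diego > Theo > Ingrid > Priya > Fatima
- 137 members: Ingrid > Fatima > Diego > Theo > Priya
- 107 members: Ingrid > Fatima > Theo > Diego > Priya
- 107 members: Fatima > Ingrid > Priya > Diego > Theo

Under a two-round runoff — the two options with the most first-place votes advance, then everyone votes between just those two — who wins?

Diego

Round 1 first-place votes: Fatima 107, Ingrid 244, Priya 0, Theo 307, Diego 266.
Theo and Diego advance.
Runoff: Theo is preferred to Diego by 414 voters; Diego by 510.
Diego wins the runoff.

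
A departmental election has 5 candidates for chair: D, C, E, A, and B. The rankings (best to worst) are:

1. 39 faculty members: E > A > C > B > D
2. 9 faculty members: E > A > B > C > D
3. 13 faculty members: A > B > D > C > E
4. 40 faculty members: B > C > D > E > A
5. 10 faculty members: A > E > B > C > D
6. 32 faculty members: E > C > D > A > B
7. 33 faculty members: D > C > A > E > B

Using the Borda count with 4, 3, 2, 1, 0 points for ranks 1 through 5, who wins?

D: 39·0 + 9·0 + 13·2 + 40·2 + 10·0 + 32·2 + 33·4 = 302
C: 39·2 + 9·1 + 13·1 + 40·3 + 10·1 + 32·3 + 33·3 = 425
E: 39·4 + 9·4 + 13·0 + 40·1 + 10·3 + 32·4 + 33·1 = 423
A: 39·3 + 9·3 + 13·4 + 40·0 + 10·4 + 32·1 + 33·2 = 334
B: 39·1 + 9·2 + 13·3 + 40·4 + 10·2 + 32·0 + 33·0 = 276
C has the highest Borda score (425).

C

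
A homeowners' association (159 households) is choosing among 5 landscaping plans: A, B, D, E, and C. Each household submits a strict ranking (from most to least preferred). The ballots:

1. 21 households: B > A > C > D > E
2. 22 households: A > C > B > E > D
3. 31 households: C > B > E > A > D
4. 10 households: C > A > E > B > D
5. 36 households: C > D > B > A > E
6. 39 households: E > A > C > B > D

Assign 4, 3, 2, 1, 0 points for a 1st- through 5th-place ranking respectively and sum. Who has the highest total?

A: 21·3 + 22·4 + 31·1 + 10·3 + 36·1 + 39·3 = 365
B: 21·4 + 22·2 + 31·3 + 10·1 + 36·2 + 39·1 = 342
D: 21·1 + 22·0 + 31·0 + 10·0 + 36·3 + 39·0 = 129
E: 21·0 + 22·1 + 31·2 + 10·2 + 36·0 + 39·4 = 260
C: 21·2 + 22·3 + 31·4 + 10·4 + 36·4 + 39·2 = 494
C has the highest Borda score (494).

C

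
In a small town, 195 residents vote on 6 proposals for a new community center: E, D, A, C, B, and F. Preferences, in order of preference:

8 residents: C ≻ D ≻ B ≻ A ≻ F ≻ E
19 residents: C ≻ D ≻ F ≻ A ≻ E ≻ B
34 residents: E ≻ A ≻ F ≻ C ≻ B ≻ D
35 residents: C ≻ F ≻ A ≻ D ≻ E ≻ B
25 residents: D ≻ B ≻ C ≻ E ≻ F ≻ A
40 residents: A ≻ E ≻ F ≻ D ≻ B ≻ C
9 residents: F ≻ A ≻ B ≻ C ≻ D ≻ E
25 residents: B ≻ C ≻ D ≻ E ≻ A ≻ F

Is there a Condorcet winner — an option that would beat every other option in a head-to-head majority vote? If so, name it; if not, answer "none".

none

Checking pairwise contests:
D beats E 121–74.
A beats D 118–77.
C beats A 112–83.
B beats C 99–96.
E beats B 128–67.
E beats F 124–71.
Every option loses at least one head-to-head, so there is no Condorcet winner.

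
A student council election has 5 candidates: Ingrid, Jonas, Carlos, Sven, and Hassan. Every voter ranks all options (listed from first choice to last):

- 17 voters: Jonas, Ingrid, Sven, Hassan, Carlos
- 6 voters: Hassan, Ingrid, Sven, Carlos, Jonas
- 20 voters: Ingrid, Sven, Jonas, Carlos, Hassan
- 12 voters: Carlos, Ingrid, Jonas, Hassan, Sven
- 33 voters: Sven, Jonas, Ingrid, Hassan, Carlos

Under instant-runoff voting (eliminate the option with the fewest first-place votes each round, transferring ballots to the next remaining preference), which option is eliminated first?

Hassan

Round 1: Ingrid 20, Jonas 17, Carlos 12, Sven 33, Hassan 6. Eliminate Hassan.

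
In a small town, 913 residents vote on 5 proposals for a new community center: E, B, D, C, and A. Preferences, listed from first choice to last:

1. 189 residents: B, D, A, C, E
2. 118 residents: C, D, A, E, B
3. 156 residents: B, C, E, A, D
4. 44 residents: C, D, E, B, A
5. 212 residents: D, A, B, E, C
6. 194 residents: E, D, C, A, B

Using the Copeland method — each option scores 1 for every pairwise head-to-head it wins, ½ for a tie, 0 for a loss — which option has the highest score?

D

E: loses to B, D, C, and A → score 0.
B: beats E and C; loses to D and A → score 2.
D: beats E, B, C, and A → score 4.
C: beats E and A; loses to B and D → score 2.
A: beats E and B; loses to D and C → score 2.
D has the best pairwise record.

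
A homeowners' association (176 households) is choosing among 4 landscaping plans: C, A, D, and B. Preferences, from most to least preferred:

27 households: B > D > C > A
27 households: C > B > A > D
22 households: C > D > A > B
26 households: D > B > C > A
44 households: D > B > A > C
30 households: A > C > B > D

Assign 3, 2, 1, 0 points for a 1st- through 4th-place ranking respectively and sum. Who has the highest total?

D

C: 27·1 + 27·3 + 22·3 + 26·1 + 44·0 + 30·2 = 260
A: 27·0 + 27·1 + 22·1 + 26·0 + 44·1 + 30·3 = 183
D: 27·2 + 27·0 + 22·2 + 26·3 + 44·3 + 30·0 = 308
B: 27·3 + 27·2 + 22·0 + 26·2 + 44·2 + 30·1 = 305
D has the highest Borda score (308).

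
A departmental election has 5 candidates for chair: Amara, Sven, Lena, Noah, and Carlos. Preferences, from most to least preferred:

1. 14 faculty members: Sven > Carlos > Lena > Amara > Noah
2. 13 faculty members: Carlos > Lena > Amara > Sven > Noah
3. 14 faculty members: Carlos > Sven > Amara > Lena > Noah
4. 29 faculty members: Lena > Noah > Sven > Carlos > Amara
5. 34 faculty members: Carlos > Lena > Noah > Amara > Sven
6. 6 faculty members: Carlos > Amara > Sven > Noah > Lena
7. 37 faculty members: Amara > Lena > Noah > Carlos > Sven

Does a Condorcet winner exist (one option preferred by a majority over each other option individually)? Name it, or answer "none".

Carlos vs Amara: 110–37 for Carlos.
Carlos vs Sven: 104–43 for Carlos.
Carlos vs Lena: 81–66 for Carlos.
Carlos vs Noah: 81–66 for Carlos.
Carlos beats every other option head-to-head.

Carlos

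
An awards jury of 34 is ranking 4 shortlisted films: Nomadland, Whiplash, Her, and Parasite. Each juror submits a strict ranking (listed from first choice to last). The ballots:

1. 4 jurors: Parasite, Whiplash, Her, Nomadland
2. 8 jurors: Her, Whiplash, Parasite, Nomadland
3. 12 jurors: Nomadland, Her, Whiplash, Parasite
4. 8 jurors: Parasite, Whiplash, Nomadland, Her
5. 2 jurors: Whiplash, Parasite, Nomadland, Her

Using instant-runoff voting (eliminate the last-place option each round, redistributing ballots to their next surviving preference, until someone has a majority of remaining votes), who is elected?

Parasite

Round 1: Nomadland 12, Whiplash 2, Her 8, Parasite 12. Eliminate Whiplash.
Round 2: Nomadland 12, Her 8, Parasite 14. Eliminate Her.
Round 3: Nomadland 12, Parasite 22. Parasite has a majority.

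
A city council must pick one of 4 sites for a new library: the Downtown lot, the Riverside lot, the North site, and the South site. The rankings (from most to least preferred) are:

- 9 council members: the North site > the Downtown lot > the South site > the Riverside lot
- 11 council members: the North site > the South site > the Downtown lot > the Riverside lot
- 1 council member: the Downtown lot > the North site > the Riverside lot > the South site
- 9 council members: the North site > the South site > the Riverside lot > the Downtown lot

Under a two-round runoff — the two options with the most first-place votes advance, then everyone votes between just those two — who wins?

the North site

Round 1 first-place votes: the Downtown lot 1, the Riverside lot 0, the North site 29, the South site 0.
the North site and the Downtown lot advance.
Runoff: the North site is preferred to the Downtown lot by 29 voters; the Downtown lot by 1.
the North site wins the runoff.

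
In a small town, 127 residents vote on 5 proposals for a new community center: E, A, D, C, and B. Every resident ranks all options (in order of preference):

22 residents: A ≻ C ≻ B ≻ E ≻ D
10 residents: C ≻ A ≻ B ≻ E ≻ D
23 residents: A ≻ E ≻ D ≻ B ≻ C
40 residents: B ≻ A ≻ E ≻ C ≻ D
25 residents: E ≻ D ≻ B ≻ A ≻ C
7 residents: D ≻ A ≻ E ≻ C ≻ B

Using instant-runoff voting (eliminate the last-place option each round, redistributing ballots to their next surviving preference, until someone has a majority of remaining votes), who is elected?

Round 1: E 25, A 45, D 7, C 10, B 40. Eliminate D.
Round 2: E 25, A 52, C 10, B 40. Eliminate C.
Round 3: E 25, A 62, B 40. Eliminate E.
Round 4: A 62, B 65. B has a majority.

B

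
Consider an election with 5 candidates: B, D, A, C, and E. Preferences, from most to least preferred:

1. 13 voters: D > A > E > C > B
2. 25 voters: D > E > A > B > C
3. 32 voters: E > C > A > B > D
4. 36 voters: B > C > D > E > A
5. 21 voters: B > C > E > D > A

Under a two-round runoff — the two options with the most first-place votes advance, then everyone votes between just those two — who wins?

Round 1 first-place votes: B 57, D 38, A 0, C 0, E 32.
B and D advance.
Runoff: B is preferred to D by 89 voters; D by 38.
B wins the runoff.

B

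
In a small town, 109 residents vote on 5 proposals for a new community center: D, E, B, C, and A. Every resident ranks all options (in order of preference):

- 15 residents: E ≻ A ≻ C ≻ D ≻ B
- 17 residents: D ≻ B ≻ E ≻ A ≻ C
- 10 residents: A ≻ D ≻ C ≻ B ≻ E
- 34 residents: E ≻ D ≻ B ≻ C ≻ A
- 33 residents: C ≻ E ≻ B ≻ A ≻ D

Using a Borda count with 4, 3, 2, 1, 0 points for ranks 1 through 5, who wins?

D: 15·1 + 17·4 + 10·3 + 34·3 + 33·0 = 215
E: 15·4 + 17·2 + 10·0 + 34·4 + 33·3 = 329
B: 15·0 + 17·3 + 10·1 + 34·2 + 33·2 = 195
C: 15·2 + 17·0 + 10·2 + 34·1 + 33·4 = 216
A: 15·3 + 17·1 + 10·4 + 34·0 + 33·1 = 135
E has the highest Borda score (329).

E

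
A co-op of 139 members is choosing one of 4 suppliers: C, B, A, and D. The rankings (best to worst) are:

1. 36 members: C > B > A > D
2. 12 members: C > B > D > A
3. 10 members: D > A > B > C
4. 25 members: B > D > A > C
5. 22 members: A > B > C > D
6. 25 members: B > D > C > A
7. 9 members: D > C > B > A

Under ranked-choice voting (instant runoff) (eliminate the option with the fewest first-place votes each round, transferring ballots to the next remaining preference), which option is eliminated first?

Round 1: C 48, B 50, A 22, D 19. Eliminate D.

D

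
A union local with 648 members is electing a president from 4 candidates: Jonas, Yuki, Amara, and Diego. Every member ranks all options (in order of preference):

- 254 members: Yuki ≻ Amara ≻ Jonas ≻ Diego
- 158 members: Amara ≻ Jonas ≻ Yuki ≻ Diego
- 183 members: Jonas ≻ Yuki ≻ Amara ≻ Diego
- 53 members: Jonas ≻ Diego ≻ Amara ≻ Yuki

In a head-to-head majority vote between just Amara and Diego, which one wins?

Amara

Voters preferring Amara to Diego: 595; preferring Diego to Amara: 53.
Amara wins the head-to-head.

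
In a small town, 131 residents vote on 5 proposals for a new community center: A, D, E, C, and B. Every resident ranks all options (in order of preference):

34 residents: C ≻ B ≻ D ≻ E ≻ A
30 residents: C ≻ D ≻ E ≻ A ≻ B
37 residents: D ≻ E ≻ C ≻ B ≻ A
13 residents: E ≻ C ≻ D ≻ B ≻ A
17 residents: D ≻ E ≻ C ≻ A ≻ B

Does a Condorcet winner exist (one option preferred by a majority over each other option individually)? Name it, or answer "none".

Checking pairwise contests:
D beats A 131–0.
C beats D 77–54.
D beats E 118–13.
E beats C 67–64.
D beats B 97–34.
Every option loses at least one head-to-head, so there is no Condorcet winner.

none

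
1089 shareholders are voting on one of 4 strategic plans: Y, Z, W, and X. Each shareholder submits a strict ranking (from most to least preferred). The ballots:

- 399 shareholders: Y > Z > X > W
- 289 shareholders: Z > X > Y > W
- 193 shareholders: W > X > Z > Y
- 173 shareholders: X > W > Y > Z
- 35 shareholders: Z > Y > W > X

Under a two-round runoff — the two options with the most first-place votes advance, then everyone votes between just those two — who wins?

Round 1 first-place votes: Y 399, Z 324, W 193, X 173.
Y and Z advance.
Runoff: Y is preferred to Z by 572 voters; Z by 517.
Y wins the runoff.

Y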